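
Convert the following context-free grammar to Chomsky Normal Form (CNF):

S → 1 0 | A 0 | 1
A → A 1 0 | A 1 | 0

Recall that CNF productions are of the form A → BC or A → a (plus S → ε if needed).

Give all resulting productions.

T1 → 1; T0 → 0; S → 1; A → 0; S → T1 T0; S → A T0; A → A X0; X0 → T1 T0; A → A T1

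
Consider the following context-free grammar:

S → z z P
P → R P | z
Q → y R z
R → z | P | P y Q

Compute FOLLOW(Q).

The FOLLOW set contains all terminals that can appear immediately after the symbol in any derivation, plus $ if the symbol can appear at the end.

We compute FOLLOW(Q) using the standard algorithm.
FOLLOW(S) starts with {$}.
FIRST(P) = {z}
FIRST(Q) = {y}
FIRST(R) = {z}
FIRST(S) = {z}
FOLLOW(P) = {$, y, z}
FOLLOW(Q) = {z}
FOLLOW(R) = {z}
FOLLOW(S) = {$}
Therefore, FOLLOW(Q) = {z}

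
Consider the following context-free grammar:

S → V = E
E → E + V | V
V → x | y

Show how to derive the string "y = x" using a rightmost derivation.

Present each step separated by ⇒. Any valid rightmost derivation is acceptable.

S ⇒ V = E ⇒ V = V ⇒ V = x ⇒ y = x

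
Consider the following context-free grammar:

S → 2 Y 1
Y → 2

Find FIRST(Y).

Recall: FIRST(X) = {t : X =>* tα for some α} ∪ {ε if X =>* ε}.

We compute FIRST(Y) using the standard algorithm.
FIRST(S) = {2}
FIRST(Y) = {2}
Therefore, FIRST(Y) = {2}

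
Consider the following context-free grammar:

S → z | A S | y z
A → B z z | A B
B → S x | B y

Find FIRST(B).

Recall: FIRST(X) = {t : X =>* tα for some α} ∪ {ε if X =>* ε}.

We compute FIRST(B) using the standard algorithm.
FIRST(A) = {y, z}
FIRST(B) = {y, z}
FIRST(S) = {y, z}
Therefore, FIRST(B) = {y, z}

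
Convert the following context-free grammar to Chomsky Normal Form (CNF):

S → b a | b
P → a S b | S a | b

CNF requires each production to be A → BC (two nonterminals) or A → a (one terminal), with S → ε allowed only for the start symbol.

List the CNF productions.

TB → b; TA → a; S → b; P → b; S → TB TA; P → TA X0; X0 → S TB; P → S TA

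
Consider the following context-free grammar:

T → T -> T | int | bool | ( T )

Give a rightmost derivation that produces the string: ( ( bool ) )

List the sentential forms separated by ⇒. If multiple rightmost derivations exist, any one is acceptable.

T ⇒ ( T ) ⇒ ( ( T ) ) ⇒ ( ( bool ) )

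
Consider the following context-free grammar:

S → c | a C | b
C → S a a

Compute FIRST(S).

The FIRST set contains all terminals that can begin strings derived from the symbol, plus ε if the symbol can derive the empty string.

We compute FIRST(S) using the standard algorithm.
FIRST(C) = {a, b, c}
FIRST(S) = {a, b, c}
Therefore, FIRST(S) = {a, b, c}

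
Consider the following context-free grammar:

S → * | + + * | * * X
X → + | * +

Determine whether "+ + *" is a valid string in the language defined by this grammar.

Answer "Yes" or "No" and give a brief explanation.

Yes - a valid derivation exists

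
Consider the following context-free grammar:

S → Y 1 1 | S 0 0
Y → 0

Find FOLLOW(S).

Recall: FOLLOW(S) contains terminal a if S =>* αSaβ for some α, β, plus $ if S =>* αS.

We compute FOLLOW(S) using the standard algorithm.
FOLLOW(S) starts with {$}.
FIRST(S) = {0}
FIRST(Y) = {0}
FOLLOW(S) = {$, 0}
FOLLOW(Y) = {1}
Therefore, FOLLOW(S) = {$, 0}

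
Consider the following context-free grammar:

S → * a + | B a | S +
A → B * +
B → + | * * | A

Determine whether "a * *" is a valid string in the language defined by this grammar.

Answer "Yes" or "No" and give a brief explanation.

No - no valid derivation exists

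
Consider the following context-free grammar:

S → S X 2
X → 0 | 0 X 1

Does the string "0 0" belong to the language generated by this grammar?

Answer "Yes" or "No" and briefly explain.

No - no valid derivation exists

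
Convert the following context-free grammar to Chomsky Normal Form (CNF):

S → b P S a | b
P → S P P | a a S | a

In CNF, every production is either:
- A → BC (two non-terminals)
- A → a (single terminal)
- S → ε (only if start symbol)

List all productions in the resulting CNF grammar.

TB → b; TA → a; S → b; P → a; S → TB X0; X0 → P X1; X1 → S TA; P → S X2; X2 → P P; P → TA X3; X3 → TA S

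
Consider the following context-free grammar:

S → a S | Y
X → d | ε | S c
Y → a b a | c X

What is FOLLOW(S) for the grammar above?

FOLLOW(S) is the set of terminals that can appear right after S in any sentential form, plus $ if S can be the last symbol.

We compute FOLLOW(S) using the standard algorithm.
FOLLOW(S) starts with {$}.
FIRST(S) = {a, c}
FIRST(X) = {a, c, d, ε}
FIRST(Y) = {a, c}
FOLLOW(S) = {$, c}
FOLLOW(X) = {$, c}
FOLLOW(Y) = {$, c}
Therefore, FOLLOW(S) = {$, c}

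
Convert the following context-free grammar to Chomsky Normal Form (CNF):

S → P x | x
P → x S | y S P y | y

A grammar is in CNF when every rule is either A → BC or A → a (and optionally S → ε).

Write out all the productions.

TX → x; S → x; TY → y; P → y; S → P TX; P → TX S; P → TY X0; X0 → S X1; X1 → P TY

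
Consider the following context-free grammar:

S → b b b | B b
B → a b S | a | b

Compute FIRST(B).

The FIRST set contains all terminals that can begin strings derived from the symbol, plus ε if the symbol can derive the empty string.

We compute FIRST(B) using the standard algorithm.
FIRST(B) = {a, b}
FIRST(S) = {a, b}
Therefore, FIRST(B) = {a, b}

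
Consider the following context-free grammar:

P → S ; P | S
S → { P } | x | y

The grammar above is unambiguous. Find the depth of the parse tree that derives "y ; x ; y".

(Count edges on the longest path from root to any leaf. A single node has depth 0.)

4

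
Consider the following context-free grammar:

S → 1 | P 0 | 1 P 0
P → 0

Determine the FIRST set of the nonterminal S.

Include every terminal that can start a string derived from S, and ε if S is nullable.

We compute FIRST(S) using the standard algorithm.
FIRST(P) = {0}
FIRST(S) = {0, 1}
Therefore, FIRST(S) = {0, 1}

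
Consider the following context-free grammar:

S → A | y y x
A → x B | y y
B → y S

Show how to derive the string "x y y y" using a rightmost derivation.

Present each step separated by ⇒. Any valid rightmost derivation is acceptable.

S ⇒ A ⇒ x B ⇒ x y S ⇒ x y A ⇒ x y y y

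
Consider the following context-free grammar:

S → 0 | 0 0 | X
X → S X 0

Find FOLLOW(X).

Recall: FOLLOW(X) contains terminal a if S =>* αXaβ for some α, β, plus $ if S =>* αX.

We compute FOLLOW(X) using the standard algorithm.
FOLLOW(S) starts with {$}.
FIRST(S) = {0}
FIRST(X) = {0}
FOLLOW(S) = {$, 0}
FOLLOW(X) = {$, 0}
Therefore, FOLLOW(X) = {$, 0}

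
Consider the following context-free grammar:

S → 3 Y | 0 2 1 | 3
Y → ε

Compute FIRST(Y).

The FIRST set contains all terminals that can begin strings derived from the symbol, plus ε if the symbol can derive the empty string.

We compute FIRST(Y) using the standard algorithm.
FIRST(S) = {0, 3}
FIRST(Y) = {ε}
Therefore, FIRST(Y) = {ε}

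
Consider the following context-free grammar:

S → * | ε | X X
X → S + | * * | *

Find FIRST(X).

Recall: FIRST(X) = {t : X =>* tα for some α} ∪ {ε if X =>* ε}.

We compute FIRST(X) using the standard algorithm.
FIRST(S) = {*, +, ε}
FIRST(X) = {*, +}
Therefore, FIRST(X) = {*, +}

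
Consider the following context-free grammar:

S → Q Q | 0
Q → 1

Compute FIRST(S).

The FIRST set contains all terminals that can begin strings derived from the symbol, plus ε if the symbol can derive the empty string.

We compute FIRST(S) using the standard algorithm.
FIRST(Q) = {1}
FIRST(S) = {0, 1}
Therefore, FIRST(S) = {0, 1}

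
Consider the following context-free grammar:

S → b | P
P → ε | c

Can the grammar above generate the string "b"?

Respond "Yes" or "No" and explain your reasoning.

Yes - a valid derivation exists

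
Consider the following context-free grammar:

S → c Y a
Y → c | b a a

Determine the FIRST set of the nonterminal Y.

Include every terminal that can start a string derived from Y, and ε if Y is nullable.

We compute FIRST(Y) using the standard algorithm.
FIRST(S) = {c}
FIRST(Y) = {b, c}
Therefore, FIRST(Y) = {b, c}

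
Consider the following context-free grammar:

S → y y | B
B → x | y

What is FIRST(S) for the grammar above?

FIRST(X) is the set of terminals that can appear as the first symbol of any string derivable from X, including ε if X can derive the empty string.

We compute FIRST(S) using the standard algorithm.
FIRST(B) = {x, y}
FIRST(S) = {x, y}
Therefore, FIRST(S) = {x, y}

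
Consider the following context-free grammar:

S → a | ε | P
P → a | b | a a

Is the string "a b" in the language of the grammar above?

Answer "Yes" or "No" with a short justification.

No - no valid derivation exists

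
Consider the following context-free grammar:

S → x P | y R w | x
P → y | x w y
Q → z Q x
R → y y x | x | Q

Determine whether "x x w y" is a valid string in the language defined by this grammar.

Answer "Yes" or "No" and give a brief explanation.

Yes - a valid derivation exists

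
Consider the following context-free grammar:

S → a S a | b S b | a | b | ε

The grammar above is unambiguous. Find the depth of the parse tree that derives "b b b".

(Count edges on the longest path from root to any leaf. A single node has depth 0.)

2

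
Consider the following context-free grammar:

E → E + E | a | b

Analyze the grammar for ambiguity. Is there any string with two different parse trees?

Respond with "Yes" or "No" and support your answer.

Yes - the string 'a + a + b + a + a' has two distinct parse trees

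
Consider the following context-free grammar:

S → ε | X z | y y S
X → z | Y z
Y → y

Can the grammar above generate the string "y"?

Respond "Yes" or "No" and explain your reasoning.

No - no valid derivation exists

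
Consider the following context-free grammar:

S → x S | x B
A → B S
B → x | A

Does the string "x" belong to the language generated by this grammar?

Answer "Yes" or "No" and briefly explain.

No - no valid derivation exists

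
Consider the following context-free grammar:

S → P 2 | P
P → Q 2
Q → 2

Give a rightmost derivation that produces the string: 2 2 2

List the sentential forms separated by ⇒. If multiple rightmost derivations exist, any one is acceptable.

S ⇒ P 2 ⇒ Q 2 2 ⇒ 2 2 2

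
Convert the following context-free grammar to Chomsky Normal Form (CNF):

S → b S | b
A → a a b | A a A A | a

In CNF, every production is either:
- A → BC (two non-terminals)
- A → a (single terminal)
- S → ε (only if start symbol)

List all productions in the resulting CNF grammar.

TB → b; S → b; TA → a; A → a; S → TB S; A → TA X0; X0 → TA TB; A → A X1; X1 → TA X2; X2 → A A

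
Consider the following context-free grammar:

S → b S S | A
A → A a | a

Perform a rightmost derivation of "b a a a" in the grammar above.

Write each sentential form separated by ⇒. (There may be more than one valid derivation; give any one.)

S ⇒ b S S ⇒ b S A ⇒ b S A a ⇒ b S a a ⇒ b A a a ⇒ b a a a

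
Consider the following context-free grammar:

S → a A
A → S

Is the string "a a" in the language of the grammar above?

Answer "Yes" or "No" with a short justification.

No - no valid derivation exists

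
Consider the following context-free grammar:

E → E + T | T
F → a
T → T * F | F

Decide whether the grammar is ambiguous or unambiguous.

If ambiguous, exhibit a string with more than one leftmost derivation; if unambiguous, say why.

Unambiguous - every string in the language has a unique leftmost derivation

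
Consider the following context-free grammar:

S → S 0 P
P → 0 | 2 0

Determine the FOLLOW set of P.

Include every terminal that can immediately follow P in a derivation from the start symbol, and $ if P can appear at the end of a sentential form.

We compute FOLLOW(P) using the standard algorithm.
FOLLOW(S) starts with {$}.
FIRST(P) = {0, 2}
FIRST(S) = {}
FOLLOW(P) = {$, 0}
FOLLOW(S) = {$, 0}
Therefore, FOLLOW(P) = {$, 0}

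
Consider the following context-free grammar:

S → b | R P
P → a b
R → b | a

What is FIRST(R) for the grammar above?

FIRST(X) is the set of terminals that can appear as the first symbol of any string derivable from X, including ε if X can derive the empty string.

We compute FIRST(R) using the standard algorithm.
FIRST(P) = {a}
FIRST(R) = {a, b}
FIRST(S) = {a, b}
Therefore, FIRST(R) = {a, b}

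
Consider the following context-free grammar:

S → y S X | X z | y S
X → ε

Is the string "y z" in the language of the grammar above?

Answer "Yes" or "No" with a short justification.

Yes - a valid derivation exists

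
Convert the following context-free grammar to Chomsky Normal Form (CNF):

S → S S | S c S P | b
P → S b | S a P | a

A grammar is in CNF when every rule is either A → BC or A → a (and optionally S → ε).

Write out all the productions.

TC → c; S → b; TB → b; TA → a; P → a; S → S S; S → S X0; X0 → TC X1; X1 → S P; P → S TB; P → S X2; X2 → TA P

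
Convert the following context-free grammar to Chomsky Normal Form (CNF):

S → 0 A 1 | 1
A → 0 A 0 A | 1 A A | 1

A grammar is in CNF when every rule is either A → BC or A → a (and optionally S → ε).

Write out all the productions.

T0 → 0; T1 → 1; S → 1; A → 1; S → T0 X0; X0 → A T1; A → T0 X1; X1 → A X2; X2 → T0 A; A → T1 X3; X3 → A A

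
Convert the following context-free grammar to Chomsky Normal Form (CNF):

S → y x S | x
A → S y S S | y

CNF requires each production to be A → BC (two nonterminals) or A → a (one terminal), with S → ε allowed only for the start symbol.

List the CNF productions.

TY → y; TX → x; S → x; A → y; S → TY X0; X0 → TX S; A → S X1; X1 → TY X2; X2 → S S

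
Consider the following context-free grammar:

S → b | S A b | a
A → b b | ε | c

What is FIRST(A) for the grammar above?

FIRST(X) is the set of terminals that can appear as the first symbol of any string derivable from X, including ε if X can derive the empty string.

We compute FIRST(A) using the standard algorithm.
FIRST(A) = {b, c, ε}
FIRST(S) = {a, b}
Therefore, FIRST(A) = {b, c, ε}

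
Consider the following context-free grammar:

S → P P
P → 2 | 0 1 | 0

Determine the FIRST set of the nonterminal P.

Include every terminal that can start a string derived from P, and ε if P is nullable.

We compute FIRST(P) using the standard algorithm.
FIRST(P) = {0, 2}
FIRST(S) = {0, 2}
Therefore, FIRST(P) = {0, 2}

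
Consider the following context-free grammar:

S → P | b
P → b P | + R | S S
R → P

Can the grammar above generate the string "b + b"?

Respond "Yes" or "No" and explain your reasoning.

No - no valid derivation exists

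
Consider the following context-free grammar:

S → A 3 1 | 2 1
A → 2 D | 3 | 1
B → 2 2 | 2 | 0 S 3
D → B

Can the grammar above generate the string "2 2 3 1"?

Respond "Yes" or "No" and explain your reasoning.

Yes - a valid derivation exists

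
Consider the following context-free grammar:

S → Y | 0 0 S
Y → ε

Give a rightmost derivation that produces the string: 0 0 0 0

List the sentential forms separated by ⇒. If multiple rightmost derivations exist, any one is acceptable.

S ⇒ 0 0 S ⇒ 0 0 0 0 S ⇒ 0 0 0 0 Y ⇒ 0 0 0 0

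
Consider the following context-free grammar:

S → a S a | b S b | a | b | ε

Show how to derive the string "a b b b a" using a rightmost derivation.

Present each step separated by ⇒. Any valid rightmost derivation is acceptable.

S ⇒ a S a ⇒ a b S b a ⇒ a b b b a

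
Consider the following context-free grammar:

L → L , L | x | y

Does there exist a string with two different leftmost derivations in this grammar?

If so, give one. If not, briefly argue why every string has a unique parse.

Yes - the string 'y , x , y' has two distinct leftmost derivations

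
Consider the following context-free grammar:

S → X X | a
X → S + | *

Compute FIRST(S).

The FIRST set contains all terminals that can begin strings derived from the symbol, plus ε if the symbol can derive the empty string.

We compute FIRST(S) using the standard algorithm.
FIRST(S) = {*, a}
FIRST(X) = {*, a}
Therefore, FIRST(S) = {*, a}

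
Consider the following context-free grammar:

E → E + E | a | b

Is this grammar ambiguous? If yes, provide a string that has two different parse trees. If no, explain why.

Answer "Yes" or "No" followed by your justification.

Yes - the string 'b + b + b + a + b + b' has two distinct leftmost derivations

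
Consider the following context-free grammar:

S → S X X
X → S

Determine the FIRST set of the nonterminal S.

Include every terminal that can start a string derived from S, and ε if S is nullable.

We compute FIRST(S) using the standard algorithm.
FIRST(S) = {}
FIRST(X) = {}
Therefore, FIRST(S) = {}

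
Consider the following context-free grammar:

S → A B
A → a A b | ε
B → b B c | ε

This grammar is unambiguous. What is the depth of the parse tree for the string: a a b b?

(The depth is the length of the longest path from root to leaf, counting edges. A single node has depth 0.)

4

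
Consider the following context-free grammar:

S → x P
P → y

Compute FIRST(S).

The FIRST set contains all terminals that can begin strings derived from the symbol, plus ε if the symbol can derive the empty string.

We compute FIRST(S) using the standard algorithm.
FIRST(P) = {y}
FIRST(S) = {x}
Therefore, FIRST(S) = {x}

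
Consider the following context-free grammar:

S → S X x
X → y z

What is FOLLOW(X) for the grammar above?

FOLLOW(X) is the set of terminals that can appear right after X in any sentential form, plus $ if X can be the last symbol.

We compute FOLLOW(X) using the standard algorithm.
FOLLOW(S) starts with {$}.
FIRST(S) = {}
FIRST(X) = {y}
FOLLOW(S) = {$, y}
FOLLOW(X) = {x}
Therefore, FOLLOW(X) = {x}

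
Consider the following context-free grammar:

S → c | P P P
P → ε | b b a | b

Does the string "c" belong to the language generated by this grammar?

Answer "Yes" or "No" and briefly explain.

Yes - a valid derivation exists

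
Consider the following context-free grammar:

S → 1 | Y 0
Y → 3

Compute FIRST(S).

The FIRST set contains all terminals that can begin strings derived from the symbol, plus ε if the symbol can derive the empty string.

We compute FIRST(S) using the standard algorithm.
FIRST(S) = {1, 3}
FIRST(Y) = {3}
Therefore, FIRST(S) = {1, 3}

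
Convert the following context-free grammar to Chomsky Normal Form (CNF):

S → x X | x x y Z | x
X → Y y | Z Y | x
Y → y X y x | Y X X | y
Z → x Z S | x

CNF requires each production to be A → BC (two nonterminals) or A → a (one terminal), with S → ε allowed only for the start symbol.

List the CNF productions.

TX → x; TY → y; S → x; X → x; Y → y; Z → x; S → TX X; S → TX X0; X0 → TX X1; X1 → TY Z; X → Y TY; X → Z Y; Y → TY X2; X2 → X X3; X3 → TY TX; Y → Y X4; X4 → X X; Z → TX X5; X5 → Z S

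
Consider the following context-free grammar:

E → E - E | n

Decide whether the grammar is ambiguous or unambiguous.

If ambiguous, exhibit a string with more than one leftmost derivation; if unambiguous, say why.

Ambiguous - the string 'n - n - n - n - n' has two distinct leftmost derivations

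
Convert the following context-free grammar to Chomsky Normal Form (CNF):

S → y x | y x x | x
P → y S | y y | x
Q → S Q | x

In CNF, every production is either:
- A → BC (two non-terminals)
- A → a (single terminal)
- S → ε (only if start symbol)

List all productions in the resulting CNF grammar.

TY → y; TX → x; S → x; P → x; Q → x; S → TY TX; S → TY X0; X0 → TX TX; P → TY S; P → TY TY; Q → S Q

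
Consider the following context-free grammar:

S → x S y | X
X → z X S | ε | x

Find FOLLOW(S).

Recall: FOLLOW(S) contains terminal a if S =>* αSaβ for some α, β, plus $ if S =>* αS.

We compute FOLLOW(S) using the standard algorithm.
FOLLOW(S) starts with {$}.
FIRST(S) = {x, z, ε}
FIRST(X) = {x, z, ε}
FOLLOW(S) = {$, x, y, z}
FOLLOW(X) = {$, x, y, z}
Therefore, FOLLOW(S) = {$, x, y, z}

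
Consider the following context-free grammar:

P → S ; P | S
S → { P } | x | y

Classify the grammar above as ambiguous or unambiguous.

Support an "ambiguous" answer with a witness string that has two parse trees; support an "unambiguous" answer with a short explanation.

Unambiguous - every string in the language has a unique parse tree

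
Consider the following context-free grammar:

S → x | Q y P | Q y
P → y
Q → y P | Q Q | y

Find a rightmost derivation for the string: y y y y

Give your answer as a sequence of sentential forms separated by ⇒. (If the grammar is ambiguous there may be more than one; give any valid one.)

S ⇒ Q y P ⇒ Q y y ⇒ y P y y ⇒ y y y y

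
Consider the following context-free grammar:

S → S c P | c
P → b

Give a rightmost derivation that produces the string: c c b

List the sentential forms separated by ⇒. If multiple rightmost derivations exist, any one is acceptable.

S ⇒ S c P ⇒ S c b ⇒ c c b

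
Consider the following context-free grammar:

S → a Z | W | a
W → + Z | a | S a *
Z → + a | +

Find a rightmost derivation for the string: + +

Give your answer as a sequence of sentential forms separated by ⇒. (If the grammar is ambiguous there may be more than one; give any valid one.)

S ⇒ W ⇒ + Z ⇒ + +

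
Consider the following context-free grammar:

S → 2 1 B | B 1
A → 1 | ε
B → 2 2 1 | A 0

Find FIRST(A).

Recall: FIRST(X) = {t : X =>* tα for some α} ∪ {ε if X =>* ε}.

We compute FIRST(A) using the standard algorithm.
FIRST(A) = {1, ε}
FIRST(B) = {0, 1, 2}
FIRST(S) = {0, 1, 2}
Therefore, FIRST(A) = {1, ε}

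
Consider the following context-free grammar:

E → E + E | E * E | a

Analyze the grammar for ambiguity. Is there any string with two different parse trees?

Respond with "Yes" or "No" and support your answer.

Yes - the string 'a * a + a + a * a' has two distinct parse trees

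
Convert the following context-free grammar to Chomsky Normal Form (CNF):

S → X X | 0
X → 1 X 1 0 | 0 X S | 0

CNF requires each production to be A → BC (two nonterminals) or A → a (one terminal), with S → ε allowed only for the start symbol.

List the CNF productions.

S → 0; T1 → 1; T0 → 0; X → 0; S → X X; X → T1 X0; X0 → X X1; X1 → T1 T0; X → T0 X2; X2 → X S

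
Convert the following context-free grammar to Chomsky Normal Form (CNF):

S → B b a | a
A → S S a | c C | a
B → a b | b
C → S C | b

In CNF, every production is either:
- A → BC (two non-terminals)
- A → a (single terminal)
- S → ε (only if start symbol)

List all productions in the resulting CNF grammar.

TB → b; TA → a; S → a; TC → c; A → a; B → b; C → b; S → B X0; X0 → TB TA; A → S X1; X1 → S TA; A → TC C; B → TA TB; C → S C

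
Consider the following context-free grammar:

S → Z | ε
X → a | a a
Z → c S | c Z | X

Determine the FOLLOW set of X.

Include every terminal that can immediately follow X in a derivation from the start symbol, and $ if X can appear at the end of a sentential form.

We compute FOLLOW(X) using the standard algorithm.
FOLLOW(S) starts with {$}.
FIRST(S) = {a, c, ε}
FIRST(X) = {a}
FIRST(Z) = {a, c}
FOLLOW(S) = {$}
FOLLOW(X) = {$}
FOLLOW(Z) = {$}
Therefore, FOLLOW(X) = {$}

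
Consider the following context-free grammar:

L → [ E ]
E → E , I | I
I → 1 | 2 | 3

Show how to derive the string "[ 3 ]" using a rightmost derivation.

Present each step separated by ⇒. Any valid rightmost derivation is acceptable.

L ⇒ [ E ] ⇒ [ I ] ⇒ [ 3 ]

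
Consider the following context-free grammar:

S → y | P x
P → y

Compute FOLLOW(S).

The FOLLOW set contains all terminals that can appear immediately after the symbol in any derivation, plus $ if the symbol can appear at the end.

We compute FOLLOW(S) using the standard algorithm.
FOLLOW(S) starts with {$}.
FIRST(P) = {y}
FIRST(S) = {y}
FOLLOW(P) = {x}
FOLLOW(S) = {$}
Therefore, FOLLOW(S) = {$}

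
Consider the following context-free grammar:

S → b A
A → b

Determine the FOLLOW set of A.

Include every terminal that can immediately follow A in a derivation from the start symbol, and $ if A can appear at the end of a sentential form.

We compute FOLLOW(A) using the standard algorithm.
FOLLOW(S) starts with {$}.
FIRST(A) = {b}
FIRST(S) = {b}
FOLLOW(A) = {$}
FOLLOW(S) = {$}
Therefore, FOLLOW(A) = {$}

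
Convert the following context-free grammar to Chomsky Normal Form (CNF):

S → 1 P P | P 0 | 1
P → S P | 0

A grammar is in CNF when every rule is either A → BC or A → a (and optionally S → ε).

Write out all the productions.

T1 → 1; T0 → 0; S → 1; P → 0; S → T1 X0; X0 → P P; S → P T0; P → S P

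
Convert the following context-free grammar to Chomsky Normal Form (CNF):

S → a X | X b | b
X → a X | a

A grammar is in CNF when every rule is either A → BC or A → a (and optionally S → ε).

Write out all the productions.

TA → a; TB → b; S → b; X → a; S → TA X; S → X TB; X → TA X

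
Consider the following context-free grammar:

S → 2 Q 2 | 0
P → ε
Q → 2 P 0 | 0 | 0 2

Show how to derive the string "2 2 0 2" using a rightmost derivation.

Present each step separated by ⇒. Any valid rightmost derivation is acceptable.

S ⇒ 2 Q 2 ⇒ 2 2 P 0 2 ⇒ 2 2 0 2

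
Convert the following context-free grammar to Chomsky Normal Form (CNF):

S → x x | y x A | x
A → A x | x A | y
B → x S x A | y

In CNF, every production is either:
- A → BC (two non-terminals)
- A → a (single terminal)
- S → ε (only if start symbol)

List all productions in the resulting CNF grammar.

TX → x; TY → y; S → x; A → y; B → y; S → TX TX; S → TY X0; X0 → TX A; A → A TX; A → TX A; B → TX X1; X1 → S X2; X2 → TX A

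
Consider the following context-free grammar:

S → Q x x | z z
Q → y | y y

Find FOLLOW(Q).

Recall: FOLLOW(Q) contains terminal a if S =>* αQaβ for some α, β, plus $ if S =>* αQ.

We compute FOLLOW(Q) using the standard algorithm.
FOLLOW(S) starts with {$}.
FIRST(Q) = {y}
FIRST(S) = {y, z}
FOLLOW(Q) = {x}
FOLLOW(S) = {$}
Therefore, FOLLOW(Q) = {x}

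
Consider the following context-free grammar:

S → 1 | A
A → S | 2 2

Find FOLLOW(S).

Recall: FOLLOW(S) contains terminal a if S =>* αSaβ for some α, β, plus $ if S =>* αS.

We compute FOLLOW(S) using the standard algorithm.
FOLLOW(S) starts with {$}.
FIRST(A) = {1, 2}
FIRST(S) = {1, 2}
FOLLOW(A) = {$}
FOLLOW(S) = {$}
Therefore, FOLLOW(S) = {$}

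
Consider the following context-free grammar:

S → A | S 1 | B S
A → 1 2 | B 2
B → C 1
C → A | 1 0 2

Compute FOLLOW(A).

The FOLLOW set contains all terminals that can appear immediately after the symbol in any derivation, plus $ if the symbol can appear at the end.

We compute FOLLOW(A) using the standard algorithm.
FOLLOW(S) starts with {$}.
FIRST(A) = {1}
FIRST(B) = {1}
FIRST(C) = {1}
FIRST(S) = {1}
FOLLOW(A) = {$, 1}
FOLLOW(B) = {1, 2}
FOLLOW(C) = {1}
FOLLOW(S) = {$, 1}
Therefore, FOLLOW(A) = {$, 1}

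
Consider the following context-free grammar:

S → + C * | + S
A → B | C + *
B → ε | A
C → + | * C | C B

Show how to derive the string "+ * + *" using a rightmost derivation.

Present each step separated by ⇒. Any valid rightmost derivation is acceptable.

S ⇒ + C * ⇒ + * C * ⇒ + * + *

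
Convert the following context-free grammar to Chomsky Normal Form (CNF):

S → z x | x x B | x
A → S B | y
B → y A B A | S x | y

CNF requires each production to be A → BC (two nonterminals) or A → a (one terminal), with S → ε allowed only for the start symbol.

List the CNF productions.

TZ → z; TX → x; S → x; A → y; TY → y; B → y; S → TZ TX; S → TX X0; X0 → TX B; A → S B; B → TY X1; X1 → A X2; X2 → B A; B → S TX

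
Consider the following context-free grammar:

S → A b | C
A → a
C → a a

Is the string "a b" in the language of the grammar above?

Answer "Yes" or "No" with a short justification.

Yes - a valid derivation exists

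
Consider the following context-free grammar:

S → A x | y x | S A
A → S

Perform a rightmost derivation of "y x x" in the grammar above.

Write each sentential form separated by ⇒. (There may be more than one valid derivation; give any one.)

S ⇒ A x ⇒ S x ⇒ y x x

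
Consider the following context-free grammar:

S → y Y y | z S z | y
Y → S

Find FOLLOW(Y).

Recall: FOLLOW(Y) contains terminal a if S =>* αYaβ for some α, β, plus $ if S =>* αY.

We compute FOLLOW(Y) using the standard algorithm.
FOLLOW(S) starts with {$}.
FIRST(S) = {y, z}
FIRST(Y) = {y, z}
FOLLOW(S) = {$, y, z}
FOLLOW(Y) = {y}
Therefore, FOLLOW(Y) = {y}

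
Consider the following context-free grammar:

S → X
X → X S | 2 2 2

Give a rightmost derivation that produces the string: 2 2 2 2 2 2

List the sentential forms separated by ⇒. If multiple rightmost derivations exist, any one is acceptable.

S ⇒ X ⇒ X S ⇒ X X ⇒ X 2 2 2 ⇒ 2 2 2 2 2 2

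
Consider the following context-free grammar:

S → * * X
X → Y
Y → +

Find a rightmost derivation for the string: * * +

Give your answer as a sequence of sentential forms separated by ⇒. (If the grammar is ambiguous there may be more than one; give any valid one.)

S ⇒ * * X ⇒ * * Y ⇒ * * +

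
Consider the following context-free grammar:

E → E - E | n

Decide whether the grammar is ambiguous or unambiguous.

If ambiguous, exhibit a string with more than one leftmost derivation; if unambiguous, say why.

Ambiguous - the string 'n - n - n - n - n' has two distinct leftmost derivations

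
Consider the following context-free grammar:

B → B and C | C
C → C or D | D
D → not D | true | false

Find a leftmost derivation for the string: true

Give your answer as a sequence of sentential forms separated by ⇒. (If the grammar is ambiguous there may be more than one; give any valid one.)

B ⇒ C ⇒ D ⇒ true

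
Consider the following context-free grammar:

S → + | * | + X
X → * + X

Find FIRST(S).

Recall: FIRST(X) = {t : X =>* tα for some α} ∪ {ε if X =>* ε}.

We compute FIRST(S) using the standard algorithm.
FIRST(S) = {*, +}
FIRST(X) = {*}
Therefore, FIRST(S) = {*, +}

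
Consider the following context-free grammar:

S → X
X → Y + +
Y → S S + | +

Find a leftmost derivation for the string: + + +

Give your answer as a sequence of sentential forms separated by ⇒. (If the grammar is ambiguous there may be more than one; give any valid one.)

S ⇒ X ⇒ Y + + ⇒ + + +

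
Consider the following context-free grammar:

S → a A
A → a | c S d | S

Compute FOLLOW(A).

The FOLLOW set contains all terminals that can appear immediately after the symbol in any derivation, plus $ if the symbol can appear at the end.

We compute FOLLOW(A) using the standard algorithm.
FOLLOW(S) starts with {$}.
FIRST(A) = {a, c}
FIRST(S) = {a}
FOLLOW(A) = {$, d}
FOLLOW(S) = {$, d}
Therefore, FOLLOW(A) = {$, d}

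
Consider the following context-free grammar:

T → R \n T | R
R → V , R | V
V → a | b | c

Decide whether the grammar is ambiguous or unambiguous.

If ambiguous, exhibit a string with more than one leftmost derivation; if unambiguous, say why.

Unambiguous - every string in the language has a unique leftmost derivation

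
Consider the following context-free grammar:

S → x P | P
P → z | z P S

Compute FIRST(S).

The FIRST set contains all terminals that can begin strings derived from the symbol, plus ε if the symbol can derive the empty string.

We compute FIRST(S) using the standard algorithm.
FIRST(P) = {z}
FIRST(S) = {x, z}
Therefore, FIRST(S) = {x, z}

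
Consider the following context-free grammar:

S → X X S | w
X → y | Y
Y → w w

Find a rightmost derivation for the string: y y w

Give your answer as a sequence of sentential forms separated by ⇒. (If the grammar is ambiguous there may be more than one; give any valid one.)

S ⇒ X X S ⇒ X X w ⇒ X y w ⇒ y y w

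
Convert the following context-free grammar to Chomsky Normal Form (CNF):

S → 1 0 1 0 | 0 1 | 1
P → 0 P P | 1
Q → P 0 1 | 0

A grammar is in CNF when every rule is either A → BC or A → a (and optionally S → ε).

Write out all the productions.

T1 → 1; T0 → 0; S → 1; P → 1; Q → 0; S → T1 X0; X0 → T0 X1; X1 → T1 T0; S → T0 T1; P → T0 X2; X2 → P P; Q → P X3; X3 → T0 T1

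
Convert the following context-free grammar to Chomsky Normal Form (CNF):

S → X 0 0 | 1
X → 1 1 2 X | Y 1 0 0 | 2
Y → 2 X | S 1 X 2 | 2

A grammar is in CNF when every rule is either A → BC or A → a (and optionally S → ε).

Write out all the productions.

T0 → 0; S → 1; T1 → 1; T2 → 2; X → 2; Y → 2; S → X X0; X0 → T0 T0; X → T1 X1; X1 → T1 X2; X2 → T2 X; X → Y X3; X3 → T1 X4; X4 → T0 T0; Y → T2 X; Y → S X5; X5 → T1 X6; X6 → X T2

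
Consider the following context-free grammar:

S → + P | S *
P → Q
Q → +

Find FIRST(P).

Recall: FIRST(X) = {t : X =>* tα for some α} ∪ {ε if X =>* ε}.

We compute FIRST(P) using the standard algorithm.
FIRST(P) = {+}
FIRST(Q) = {+}
FIRST(S) = {+}
Therefore, FIRST(P) = {+}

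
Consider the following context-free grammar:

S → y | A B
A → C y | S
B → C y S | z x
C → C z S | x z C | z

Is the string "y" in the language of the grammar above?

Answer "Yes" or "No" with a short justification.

Yes - a valid derivation exists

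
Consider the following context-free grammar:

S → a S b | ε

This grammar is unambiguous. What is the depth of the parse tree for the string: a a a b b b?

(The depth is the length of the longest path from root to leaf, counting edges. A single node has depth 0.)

4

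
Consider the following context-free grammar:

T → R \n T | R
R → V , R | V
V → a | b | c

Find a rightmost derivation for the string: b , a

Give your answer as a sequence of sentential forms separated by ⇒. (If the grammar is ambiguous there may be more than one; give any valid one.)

T ⇒ R ⇒ V , R ⇒ V , V ⇒ V , a ⇒ b , a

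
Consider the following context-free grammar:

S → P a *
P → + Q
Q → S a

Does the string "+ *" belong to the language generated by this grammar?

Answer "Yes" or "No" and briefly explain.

No - no valid derivation exists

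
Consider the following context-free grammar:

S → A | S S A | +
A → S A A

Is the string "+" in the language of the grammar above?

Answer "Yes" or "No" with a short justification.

Yes - a valid derivation exists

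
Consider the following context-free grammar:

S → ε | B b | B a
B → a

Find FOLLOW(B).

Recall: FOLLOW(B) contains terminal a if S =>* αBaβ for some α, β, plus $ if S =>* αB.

We compute FOLLOW(B) using the standard algorithm.
FOLLOW(S) starts with {$}.
FIRST(B) = {a}
FIRST(S) = {a, ε}
FOLLOW(B) = {a, b}
FOLLOW(S) = {$}
Therefore, FOLLOW(B) = {a, b}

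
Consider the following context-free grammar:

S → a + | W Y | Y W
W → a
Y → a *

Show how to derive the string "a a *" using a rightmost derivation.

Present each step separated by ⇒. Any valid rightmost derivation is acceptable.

S ⇒ W Y ⇒ W a * ⇒ a a *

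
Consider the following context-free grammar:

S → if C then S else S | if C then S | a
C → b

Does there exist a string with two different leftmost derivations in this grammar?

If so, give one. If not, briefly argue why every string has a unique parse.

Yes - the string 'if b then a else if b then if b then a else a' has two distinct leftmost derivations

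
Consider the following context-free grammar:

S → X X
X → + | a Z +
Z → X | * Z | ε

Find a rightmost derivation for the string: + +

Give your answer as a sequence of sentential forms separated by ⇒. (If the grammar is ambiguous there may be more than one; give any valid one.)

S ⇒ X X ⇒ X + ⇒ + +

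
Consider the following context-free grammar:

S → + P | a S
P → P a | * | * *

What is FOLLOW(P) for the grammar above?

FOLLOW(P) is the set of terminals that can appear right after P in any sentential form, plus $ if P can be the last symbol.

We compute FOLLOW(P) using the standard algorithm.
FOLLOW(S) starts with {$}.
FIRST(P) = {*}
FIRST(S) = {+, a}
FOLLOW(P) = {$, a}
FOLLOW(S) = {$}
Therefore, FOLLOW(P) = {$, a}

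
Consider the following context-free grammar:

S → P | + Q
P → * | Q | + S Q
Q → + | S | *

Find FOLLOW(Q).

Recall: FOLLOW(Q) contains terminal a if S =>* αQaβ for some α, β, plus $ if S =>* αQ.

We compute FOLLOW(Q) using the standard algorithm.
FOLLOW(S) starts with {$}.
FIRST(P) = {*, +}
FIRST(Q) = {*, +}
FIRST(S) = {*, +}
FOLLOW(P) = {$, *, +}
FOLLOW(Q) = {$, *, +}
FOLLOW(S) = {$, *, +}
Therefore, FOLLOW(Q) = {$, *, +}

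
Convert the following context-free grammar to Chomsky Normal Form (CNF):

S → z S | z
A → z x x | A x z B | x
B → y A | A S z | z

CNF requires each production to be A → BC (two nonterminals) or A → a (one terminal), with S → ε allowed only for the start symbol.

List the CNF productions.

TZ → z; S → z; TX → x; A → x; TY → y; B → z; S → TZ S; A → TZ X0; X0 → TX TX; A → A X1; X1 → TX X2; X2 → TZ B; B → TY A; B → A X3; X3 → S TZ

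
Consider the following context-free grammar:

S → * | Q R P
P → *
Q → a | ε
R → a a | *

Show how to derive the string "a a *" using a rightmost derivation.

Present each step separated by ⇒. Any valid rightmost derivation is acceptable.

S ⇒ Q R P ⇒ Q R * ⇒ Q a a * ⇒ a a *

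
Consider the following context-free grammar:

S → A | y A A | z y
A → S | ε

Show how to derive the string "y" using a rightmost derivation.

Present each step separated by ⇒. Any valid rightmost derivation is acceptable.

S ⇒ y A A ⇒ y A ⇒ y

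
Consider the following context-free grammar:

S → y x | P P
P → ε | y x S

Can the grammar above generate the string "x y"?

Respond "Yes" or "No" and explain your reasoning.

No - no valid derivation exists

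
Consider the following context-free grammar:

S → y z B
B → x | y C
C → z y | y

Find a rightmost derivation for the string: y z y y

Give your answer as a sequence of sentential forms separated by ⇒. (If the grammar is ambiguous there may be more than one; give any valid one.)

S ⇒ y z B ⇒ y z y C ⇒ y z y y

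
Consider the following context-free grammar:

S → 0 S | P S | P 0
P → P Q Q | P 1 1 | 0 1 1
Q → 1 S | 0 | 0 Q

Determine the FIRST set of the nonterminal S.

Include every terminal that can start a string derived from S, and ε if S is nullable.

We compute FIRST(S) using the standard algorithm.
FIRST(P) = {0}
FIRST(Q) = {0, 1}
FIRST(S) = {0}
Therefore, FIRST(S) = {0}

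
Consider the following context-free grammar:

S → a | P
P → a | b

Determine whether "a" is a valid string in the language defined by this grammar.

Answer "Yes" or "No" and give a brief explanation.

Yes - a valid derivation exists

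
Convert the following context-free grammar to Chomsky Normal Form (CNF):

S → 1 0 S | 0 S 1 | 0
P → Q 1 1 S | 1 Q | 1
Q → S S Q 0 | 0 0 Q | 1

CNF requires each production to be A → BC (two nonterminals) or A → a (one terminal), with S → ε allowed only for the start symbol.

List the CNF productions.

T1 → 1; T0 → 0; S → 0; P → 1; Q → 1; S → T1 X0; X0 → T0 S; S → T0 X1; X1 → S T1; P → Q X2; X2 → T1 X3; X3 → T1 S; P → T1 Q; Q → S X4; X4 → S X5; X5 → Q T0; Q → T0 X6; X6 → T0 Q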